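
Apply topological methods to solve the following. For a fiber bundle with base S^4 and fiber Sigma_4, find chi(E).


chi(S^4) = 2 (n even), chi(Sigma_4) = 2 - 2*4 = -6.
chi(E) = 2 * (-6) = -12

-12


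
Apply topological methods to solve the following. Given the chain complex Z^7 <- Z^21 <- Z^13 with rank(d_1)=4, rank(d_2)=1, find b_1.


rank H_k = rank(ker d_k) - rank(im d_{k+1}).
rank(ker d_1) = rank(C_1) - rank(d_1) = 21 - 4 = 17.
rank(im d_{1+1}) = 1.
rank H_1 = 17 - 1 = 16

16


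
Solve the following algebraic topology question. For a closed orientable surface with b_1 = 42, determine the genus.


For a closed orientable surface: b_1 = 2g.
42 = 2g
g = 42 / 2 = 21

21


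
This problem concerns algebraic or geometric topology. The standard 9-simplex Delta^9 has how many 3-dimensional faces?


Delta^9 has 9+1 vertices. A 3-face is a choice of 3+1 vertices.
f_3 = C(9+1, 3+1) = C(10,4) = 210

210


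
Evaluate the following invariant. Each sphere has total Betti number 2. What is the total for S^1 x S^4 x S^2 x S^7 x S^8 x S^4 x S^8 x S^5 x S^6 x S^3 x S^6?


Total Betti number is multiplicative under products.
Each S^d (d>=1) has total Betti number 2.
There are 11 sphere factors.
Total = 2^11 = 2048

2048


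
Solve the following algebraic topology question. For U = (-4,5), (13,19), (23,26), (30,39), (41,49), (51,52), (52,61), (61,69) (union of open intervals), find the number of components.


Sort and merge overlapping open intervals.
Merged: (-4,5), (13,19), (23,26), (30,39), (41,49), (51,52), (52,61), (61,69).
Number of components = 8

8


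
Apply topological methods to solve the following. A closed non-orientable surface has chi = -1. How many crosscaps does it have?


chi = 2 - k for closed non-orientable surfaces with k crosscaps.
-1 = 2 - k
k = 2 - (-1) = 3

3


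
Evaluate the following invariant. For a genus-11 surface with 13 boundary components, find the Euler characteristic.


For a compact orientable surface with genus g and b boundary components: chi = 2 - 2g - b.
chi = 2 - 2*11 - 13 = 2 - 22 - 13 = -33

-33


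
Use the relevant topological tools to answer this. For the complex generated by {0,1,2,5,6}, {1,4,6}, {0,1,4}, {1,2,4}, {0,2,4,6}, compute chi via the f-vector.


Enumerate all faces; f-vector: f_0=6, f_1=14, f_2=16, f_3=6, f_4=1.
chi = sum (-1)^k f_k = 3

3


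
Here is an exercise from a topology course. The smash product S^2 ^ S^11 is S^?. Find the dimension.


S^m ^ S^n = S^{m+n}.
k = 2 + 11 = 13

13


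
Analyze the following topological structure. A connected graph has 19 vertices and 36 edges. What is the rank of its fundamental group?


For a connected graph: rank(pi_1) = b_1 = E - V + 1 = 1 - chi.
chi = V - E = 19 - 36 = -17.
rank = 1 - (-17) = 36 - 19 + 1 = 18

18


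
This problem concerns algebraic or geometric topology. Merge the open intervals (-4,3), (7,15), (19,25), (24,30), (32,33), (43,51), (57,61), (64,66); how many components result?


Sort and merge overlapping open intervals.
Merged: (-4,3), (7,15), (19,30), (32,33), (43,51), (57,61), (64,66).
Number of components = 7

7


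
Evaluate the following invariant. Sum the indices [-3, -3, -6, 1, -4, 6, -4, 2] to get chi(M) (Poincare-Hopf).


Poincare-Hopf: chi(M) = sum of indices of zeros.
chi = (-3) + (-3) + (-6) + (1) + (-4) + (6) + (-4) + (2) = -11

-11


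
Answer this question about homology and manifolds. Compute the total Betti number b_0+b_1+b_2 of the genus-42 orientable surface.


For Sigma_42: b_0 = 1, b_1 = 2g = 84, b_2 = 1.
Total = 1 + 84 + 1 = 86

86


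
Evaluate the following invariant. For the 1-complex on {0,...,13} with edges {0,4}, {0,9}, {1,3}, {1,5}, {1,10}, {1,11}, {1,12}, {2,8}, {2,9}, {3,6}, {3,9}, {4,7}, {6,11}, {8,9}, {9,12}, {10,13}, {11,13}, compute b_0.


Run DFS/union-find over 14 vertices.
V = 14, E = 17.
Number of components = 1

1


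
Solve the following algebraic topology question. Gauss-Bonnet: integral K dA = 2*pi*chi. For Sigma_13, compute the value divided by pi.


Gauss-Bonnet: integral K dA = 2*pi*chi(M).
chi(Sigma_13) = 2 - 2*13 = -24.
(integral K dA)/pi = 2*chi = 2*(-24) = -48

-48


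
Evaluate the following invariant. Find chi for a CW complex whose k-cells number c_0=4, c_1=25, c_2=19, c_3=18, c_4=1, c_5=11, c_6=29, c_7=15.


chi = sum_k (-1)^k c_k.
= (-1)^0*4 + (-1)^1*25 + (-1)^2*19 + (-1)^3*18 + (-1)^4*1 + (-1)^5*11 + (-1)^6*29 + (-1)^7*15
= (4) + (-25) + (19) + (-18) + (1) + (-11) + (29) + (-15)
= -16

-16


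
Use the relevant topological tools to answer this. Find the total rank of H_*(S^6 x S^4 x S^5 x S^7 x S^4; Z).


Total Betti number is multiplicative under products.
Each S^d (d>=1) has total Betti number 2.
There are 5 sphere factors.
Total = 2^5 = 32

32


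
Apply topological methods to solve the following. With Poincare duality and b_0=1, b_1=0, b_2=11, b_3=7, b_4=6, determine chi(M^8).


By Poincare duality b_k = b_{8-k}, so full Betti numbers: b_0=1, b_1=0, b_2=11, b_3=7, b_4=6, b_5=7, b_6=11, b_7=0, b_8=1.
chi = sum (-1)^k b_k = 16

16


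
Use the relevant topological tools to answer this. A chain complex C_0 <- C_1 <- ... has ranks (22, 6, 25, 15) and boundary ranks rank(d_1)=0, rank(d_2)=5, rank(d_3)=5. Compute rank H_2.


rank H_k = rank(ker d_k) - rank(im d_{k+1}).
rank(ker d_2) = rank(C_2) - rank(d_2) = 25 - 5 = 20.
rank(im d_{2+1}) = 5.
rank H_2 = 20 - 5 = 15

15


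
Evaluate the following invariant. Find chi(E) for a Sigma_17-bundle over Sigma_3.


For a fiber bundle F -> E -> B (with CW structure): chi(E) = chi(B) * chi(F).
chi(Sigma_3) = -4, chi(Sigma_17) = -32.
chi(E) = (-4) * (-32) = 128

128


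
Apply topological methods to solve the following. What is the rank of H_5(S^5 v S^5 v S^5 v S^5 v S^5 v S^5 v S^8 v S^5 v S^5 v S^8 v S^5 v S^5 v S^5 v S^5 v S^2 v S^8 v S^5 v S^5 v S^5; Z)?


For a wedge of spheres, H_k (k>0) is free on one generator per sphere of dimension k.
Spheres of dimension 5: count = 15.
b_5 = 15

15


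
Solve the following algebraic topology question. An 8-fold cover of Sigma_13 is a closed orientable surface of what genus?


For an n-sheeted cover: chi(E) = n * chi(B).
chi(Sigma_13) = 2 - 2*13 = -24.
chi(E) = 8 * (-24) = -192.
genus(E) = (2 - chi(E))/2 = (2 - (-192))/2 = 194/2 = 97

97


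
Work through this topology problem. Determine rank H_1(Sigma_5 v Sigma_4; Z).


For a wedge: H_1(A v B) = H_1(A) + H_1(B).
b_1(Sigma_5) = 10, b_1(Sigma_4) = 8.
b_1 = 10 + 8 = 18

18


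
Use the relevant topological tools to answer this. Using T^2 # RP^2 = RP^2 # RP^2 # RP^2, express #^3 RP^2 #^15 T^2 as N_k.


Since a >= 1, the sum is non-orientable; each T^2 can be replaced by RP^2 # RP^2 (since T^2#RP^2 = 3RP^2).
Total crosscaps k = 3 + 2*15 = 33.
Check via chi: chi = 3*1 + 15*0 - (3+15-1)*2 = -31 = 2 - k = -31. Consistent.

33


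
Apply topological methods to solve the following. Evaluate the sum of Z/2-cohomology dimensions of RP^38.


H^k(RP^38; Z/2) = Z/2 for each 0 <= k <= 38.
Total dimension = 38 + 1 = 39

39


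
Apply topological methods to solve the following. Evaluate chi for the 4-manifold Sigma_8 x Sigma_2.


chi(Sigma_8) = 2 - 2*8 = -14
chi(Sigma_2) = 2 - 2*2 = -2
chi(product) = (-14) * (-2) = 28

28


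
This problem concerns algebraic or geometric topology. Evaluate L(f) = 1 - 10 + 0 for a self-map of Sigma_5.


L(f) = tr(f_0*) - tr(f_1*) + tr(f_2*).
= 1 - (10) + (0)
= -9

-9


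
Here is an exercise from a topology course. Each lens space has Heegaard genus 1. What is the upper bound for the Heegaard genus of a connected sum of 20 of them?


Heegaard genus satisfies g(A#B) <= g(A) + g(B).
Each lens space has g = 1.
Upper bound: 20 * 1 = 20

20


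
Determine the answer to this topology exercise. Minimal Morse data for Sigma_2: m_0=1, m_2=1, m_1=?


A perfect Morse function has m_k = b_k.
For Sigma_2: b_0=1, b_1=2g=4, b_2=1.
Saddles m_1 = 2g = 4

4


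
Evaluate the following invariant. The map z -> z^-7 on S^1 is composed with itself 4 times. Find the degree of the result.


deg(f) = -7. Degree is multiplicative: deg(f^4) = (deg f)^4.
deg(f^4) = (-7)^4 = 2401

2401


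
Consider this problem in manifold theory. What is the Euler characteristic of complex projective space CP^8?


CP^8 has one cell in each even dimension 0, 2, ..., 2*8 (8+1 cells total).
All cells are even-dimensional, so chi = number of cells.
chi = 8 + 1 = 9

9


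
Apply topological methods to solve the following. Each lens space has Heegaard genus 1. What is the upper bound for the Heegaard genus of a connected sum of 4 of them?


Heegaard genus satisfies g(A#B) <= g(A) + g(B).
Each lens space has g = 1.
Upper bound: 4 * 1 = 4

4


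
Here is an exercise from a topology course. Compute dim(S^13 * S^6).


Join of spheres: S^m * S^n = S^{m+n+1}.
dim = 13 + 6 + 1 = 20

20


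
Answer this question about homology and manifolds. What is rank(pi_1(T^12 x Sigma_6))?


pi_1(A x B) = pi_1(A) x pi_1(B); rank of abelianization = b_1.
b_1(T^12) = 12, b_1(Sigma_6) = 2*6 = 12.
b_1(product) = 12 + 12 = 24

24


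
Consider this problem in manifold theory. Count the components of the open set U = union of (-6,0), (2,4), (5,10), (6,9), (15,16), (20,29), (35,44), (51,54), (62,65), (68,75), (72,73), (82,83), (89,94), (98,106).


Sort and merge overlapping open intervals.
Merged: (-6,0), (2,4), (5,10), (15,16), (20,29), (35,44), (51,54), (62,65), (68,75), (82,83), (89,94), (98,106).
Number of components = 12

12


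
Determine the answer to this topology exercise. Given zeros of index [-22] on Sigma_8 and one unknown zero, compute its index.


Poincare-Hopf: sum of indices = chi(M).
chi(Sigma_8) = 2 - 2*8 = -14.
Sum of known indices = -22.
x = chi - (sum known) = -14 - (-22) = 8

8


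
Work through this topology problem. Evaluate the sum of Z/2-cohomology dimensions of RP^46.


H^k(RP^46; Z/2) = Z/2 for each 0 <= k <= 46.
Total dimension = 46 + 1 = 47

47


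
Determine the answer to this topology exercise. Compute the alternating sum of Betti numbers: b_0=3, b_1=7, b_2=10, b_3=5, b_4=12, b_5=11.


chi = sum_k (-1)^k b_k.
= (3) + (-7) + (10) + (-5) + (12) + (-11)
= 2

2


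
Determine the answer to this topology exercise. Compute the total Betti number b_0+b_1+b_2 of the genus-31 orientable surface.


For Sigma_31: b_0 = 1, b_1 = 2g = 62, b_2 = 1.
Total = 1 + 62 + 1 = 64

64


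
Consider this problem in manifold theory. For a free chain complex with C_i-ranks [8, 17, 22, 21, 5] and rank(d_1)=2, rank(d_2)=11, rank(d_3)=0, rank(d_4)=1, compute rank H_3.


rank H_k = rank(ker d_k) - rank(im d_{k+1}).
rank(ker d_3) = rank(C_3) - rank(d_3) = 21 - 0 = 21.
rank(im d_{3+1}) = 1.
rank H_3 = 21 - 1 = 20

20


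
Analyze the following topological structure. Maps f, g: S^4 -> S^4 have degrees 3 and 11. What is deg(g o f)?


Degree is multiplicative under composition: deg(g o f) = deg(g) * deg(f).
= 11 * 3 = 33

33


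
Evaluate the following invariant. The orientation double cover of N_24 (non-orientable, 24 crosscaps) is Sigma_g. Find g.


chi(N_24) = 2 - 24 = -22.
Double cover: chi(Sigma_g) = 2 * chi(N_24) = 2*(-22) = -44.
2 - 2g = -44, so g = (2 - (-44))/2 = 46/2 = 23

23


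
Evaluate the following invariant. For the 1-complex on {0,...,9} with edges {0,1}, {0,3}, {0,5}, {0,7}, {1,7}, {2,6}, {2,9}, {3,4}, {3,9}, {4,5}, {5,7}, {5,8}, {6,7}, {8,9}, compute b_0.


Run DFS/union-find over 10 vertices.
V = 10, E = 14.
Number of components = 1

1


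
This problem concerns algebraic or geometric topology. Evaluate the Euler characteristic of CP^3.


CP^3 has one cell in each even dimension 0, 2, ..., 2*3 (3+1 cells total).
All cells are even-dimensional, so chi = number of cells.
chi = 3 + 1 = 4

4


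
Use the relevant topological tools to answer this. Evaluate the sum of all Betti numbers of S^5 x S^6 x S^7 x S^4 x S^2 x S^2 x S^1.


Total Betti number is multiplicative under products.
Each S^d (d>=1) has total Betti number 2.
There are 7 sphere factors.
Total = 2^7 = 128

128


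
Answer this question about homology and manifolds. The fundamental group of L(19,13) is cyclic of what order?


pi_1(L(p,q)) = Z/pZ for any q coprime to p.
|pi_1(L(19,13))| = 19

19


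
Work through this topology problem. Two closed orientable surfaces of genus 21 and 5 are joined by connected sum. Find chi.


chi(Sigma_21) = 2 - 2*21 = -40
chi(Sigma_5) = 2 - 2*5 = -8
For surfaces: chi(A#B) = chi(A) + chi(B) - 2.
chi = -40 + -8 - 2 = -50

-50


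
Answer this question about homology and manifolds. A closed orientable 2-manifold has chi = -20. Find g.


chi = 2 - 2g for closed orientable surfaces.
-20 = 2 - 2g
2g = 2 - (-20) = 22
g = 11

11


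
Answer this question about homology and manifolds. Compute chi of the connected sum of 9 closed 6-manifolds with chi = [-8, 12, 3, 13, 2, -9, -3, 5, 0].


For n-manifolds: chi(A#B) = chi(A) + chi(B) - chi(S^6).
chi(S^6) = 1 + (-1)^6 = 2.
chi(#) = (sum chi_i) - (9-1)*chi(S^6) = 15 - 8*2 = -1

-1


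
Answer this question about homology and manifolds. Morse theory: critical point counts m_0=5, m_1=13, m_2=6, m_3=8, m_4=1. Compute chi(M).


Morse theory: chi(M) = sum_k (-1)^k m_k where m_k = #(index-k critical points).
= (5) + (-13) + (6) + (-8) + (1) = -9

-9


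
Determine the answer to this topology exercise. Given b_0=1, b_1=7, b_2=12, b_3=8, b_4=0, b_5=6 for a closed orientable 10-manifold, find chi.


By Poincare duality b_k = b_{10-k}, so full Betti numbers: b_0=1, b_1=7, b_2=12, b_3=8, b_4=0, b_5=6, b_6=0, b_7=8, b_8=12, b_9=7, b_10=1.
chi = sum (-1)^k b_k = -10

-10


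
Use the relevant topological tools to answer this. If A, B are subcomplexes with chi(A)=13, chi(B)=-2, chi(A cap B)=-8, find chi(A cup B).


chi(A cup B) = chi(A) + chi(B) - chi(A cap B)
= 13 + (-2) - (-8)
= 19

19


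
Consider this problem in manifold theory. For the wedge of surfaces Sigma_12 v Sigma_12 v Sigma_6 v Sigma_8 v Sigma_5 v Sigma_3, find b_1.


For a wedge X v Y: reduced H_k(X v Y) = H_k(X) + H_k(Y).
Each Sigma_g contributes b_1 = 2g.
b_1 = 24 + 24 + 12 + 16 + 10 + 6 = 92

92


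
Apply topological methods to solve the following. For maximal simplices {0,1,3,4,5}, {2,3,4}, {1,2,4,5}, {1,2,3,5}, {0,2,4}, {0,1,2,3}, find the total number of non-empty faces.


Each maximal simplex on m vertices has 2^m - 1 nonempty faces.
Take the union (dedupe shared faces).
Total distinct faces = 49

49


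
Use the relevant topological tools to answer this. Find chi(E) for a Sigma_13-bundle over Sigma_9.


For a fiber bundle F -> E -> B (with CW structure): chi(E) = chi(B) * chi(F).
chi(Sigma_9) = -16, chi(Sigma_13) = -24.
chi(E) = (-16) * (-24) = 384

384


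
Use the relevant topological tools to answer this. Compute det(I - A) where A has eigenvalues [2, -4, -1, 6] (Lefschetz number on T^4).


For a torus self-map: L(f) = det(I - A) where A acts on H_1.
L(f) = (1-2) * (1--4) * (1--1) * (1-6) = -1 * 5 * 2 * -5 = 50

50


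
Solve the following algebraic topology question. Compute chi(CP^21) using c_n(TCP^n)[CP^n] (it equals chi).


For any closed oriented manifold, <e(TM),[M]> = chi(M).
chi(CP^21) = 21+1 = 22

22


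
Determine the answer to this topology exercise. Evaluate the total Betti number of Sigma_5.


For Sigma_5: b_0 = 1, b_1 = 2g = 10, b_2 = 1.
Total = 1 + 10 + 1 = 12

12


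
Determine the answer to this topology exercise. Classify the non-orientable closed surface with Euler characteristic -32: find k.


chi = 2 - k for closed non-orientable surfaces with k crosscaps.
-32 = 2 - k
k = 2 - (-32) = 34

34


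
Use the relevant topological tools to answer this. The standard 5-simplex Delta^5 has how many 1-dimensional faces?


Delta^5 has 5+1 vertices. A 1-face is a choice of 1+1 vertices.
f_1 = C(5+1, 1+1) = C(6,2) = 15

15


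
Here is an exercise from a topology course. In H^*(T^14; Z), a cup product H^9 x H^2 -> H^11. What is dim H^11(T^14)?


Cup product: H^p x H^q -> H^{p+q}; here p+q = 9+2 = 11.
rank H^k(T^n) = C(n,k).
C(14,11) = 364

364


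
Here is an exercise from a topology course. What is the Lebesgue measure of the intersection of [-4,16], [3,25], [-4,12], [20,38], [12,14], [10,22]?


Intersection = [max(a_i), min(b_i)] = [20, 12].
Since 20 > 12, the intersection is empty.
Length = 0

0


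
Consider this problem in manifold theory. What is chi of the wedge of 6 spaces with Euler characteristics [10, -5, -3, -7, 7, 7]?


chi(A v B) = chi(A) + chi(B) - 1 (one point identified).
For 6 spaces: chi = (sum chi_i) - (6 - 1).
sum = 9; chi = 9 - 5 = 4

4


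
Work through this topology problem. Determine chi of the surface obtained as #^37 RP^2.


For a non-orientable closed surface with k crosscaps: chi = 2 - k.
Here k = 37.
chi = 2 - 37 = -35

-35


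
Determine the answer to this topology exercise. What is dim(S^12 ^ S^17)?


S^m ^ S^n = S^{m+n}.
k = 12 + 17 = 29

29


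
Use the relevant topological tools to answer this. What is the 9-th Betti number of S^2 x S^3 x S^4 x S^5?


Each S^d has Poincare polynomial 1 + t^d.
The product S^2 x S^3 x S^4 x S^5 has Poincare polynomial prod(1+t^d_i).
Expanding: b_0=1, b_2=1, b_3=1, b_4=1, b_5=2, b_6=1, b_7=2, b_8=1, b_9=2, b_10=1, b_11=1, b_12=1, b_14=1.
b_9 = 2

2


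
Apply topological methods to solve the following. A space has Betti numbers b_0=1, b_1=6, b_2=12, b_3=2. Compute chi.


chi = sum_k (-1)^k b_k.
= (1) + (-6) + (12) + (-2)
= 5

5


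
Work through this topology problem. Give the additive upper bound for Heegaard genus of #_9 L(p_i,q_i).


Heegaard genus satisfies g(A#B) <= g(A) + g(B).
Each lens space has g = 1.
Upper bound: 9 * 1 = 9

9


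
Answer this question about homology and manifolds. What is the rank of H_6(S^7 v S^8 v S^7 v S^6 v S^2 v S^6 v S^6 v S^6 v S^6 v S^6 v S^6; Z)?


For a wedge of spheres, H_k (k>0) is free on one generator per sphere of dimension k.
Spheres of dimension 6: count = 7.
b_6 = 7

7


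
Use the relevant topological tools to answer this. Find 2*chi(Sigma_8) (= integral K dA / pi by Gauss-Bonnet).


Gauss-Bonnet: integral K dA = 2*pi*chi(M).
chi(Sigma_8) = 2 - 2*8 = -14.
(integral K dA)/pi = 2*chi = 2*(-14) = -28

-28


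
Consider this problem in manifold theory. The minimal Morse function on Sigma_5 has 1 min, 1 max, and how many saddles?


A perfect Morse function has m_k = b_k.
For Sigma_5: b_0=1, b_1=2g=10, b_2=1.
Saddles m_1 = 2g = 10

10


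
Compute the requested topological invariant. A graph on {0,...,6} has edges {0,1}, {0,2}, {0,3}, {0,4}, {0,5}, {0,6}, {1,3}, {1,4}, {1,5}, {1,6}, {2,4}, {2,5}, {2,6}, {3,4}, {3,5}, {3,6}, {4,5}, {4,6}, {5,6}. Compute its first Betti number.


b_1 = E - V + (number of components).
E = 19, V = 7, components = 1.
b_1 = 19 - 7 + 1 = 13

13


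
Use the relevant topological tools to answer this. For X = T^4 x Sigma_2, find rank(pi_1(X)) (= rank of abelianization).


pi_1(A x B) = pi_1(A) x pi_1(B); rank of abelianization = b_1.
b_1(T^4) = 4, b_1(Sigma_2) = 2*2 = 4.
b_1(product) = 4 + 4 = 8

8


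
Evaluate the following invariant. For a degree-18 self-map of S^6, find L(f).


On S^6: L(f) = tr(f_0*) + (-1)^6 tr(f_6*) = 1 + (-1)^6 * deg(f).
L(f) = 1 + (-1)^6 * 18 = 1 + 18 = 19

19


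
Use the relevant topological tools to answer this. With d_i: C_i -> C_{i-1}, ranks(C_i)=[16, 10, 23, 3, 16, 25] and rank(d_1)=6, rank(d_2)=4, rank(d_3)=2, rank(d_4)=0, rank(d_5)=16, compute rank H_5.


rank H_k = rank(ker d_k) - rank(im d_{k+1}).
rank(ker d_5) = rank(C_5) - rank(d_5) = 25 - 16 = 9.
rank(im d_{5+1}) = 0.
rank H_5 = 9 - 0 = 9

9


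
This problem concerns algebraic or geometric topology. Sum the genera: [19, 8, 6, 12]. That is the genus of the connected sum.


Genus is additive under connected sum of orientable surfaces.
g = 19 + 8 + 6 + 12 = 45

45


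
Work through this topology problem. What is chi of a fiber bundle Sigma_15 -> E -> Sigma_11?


For a fiber bundle F -> E -> B (with CW structure): chi(E) = chi(B) * chi(F).
chi(Sigma_11) = -20, chi(Sigma_15) = -28.
chi(E) = (-20) * (-28) = 560

560


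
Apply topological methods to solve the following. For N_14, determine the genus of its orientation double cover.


chi(N_14) = 2 - 14 = -12.
Double cover: chi(Sigma_g) = 2 * chi(N_14) = 2*(-12) = -24.
2 - 2g = -24, so g = (2 - (-24))/2 = 26/2 = 13

13


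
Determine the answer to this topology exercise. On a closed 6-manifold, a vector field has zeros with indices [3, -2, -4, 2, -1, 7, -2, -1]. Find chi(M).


Poincare-Hopf: chi(M) = sum of indices of zeros.
chi = (3) + (-2) + (-4) + (2) + (-1) + (7) + (-2) + (-1) = 2

2


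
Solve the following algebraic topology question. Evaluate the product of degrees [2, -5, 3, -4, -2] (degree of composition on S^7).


Degree is multiplicative: deg(composition) = product of degrees.
= (2) * (-5) * (3) * (-4) * (-2) = -240

-240


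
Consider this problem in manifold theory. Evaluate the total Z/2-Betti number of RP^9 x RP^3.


dim H^*(RP^n; Z/2) = n+1 (one Z/2 in each degree 0..n).
Total Betti number is multiplicative.
Total = (9+1) * (3+1) = 10 * 4 = 40

40


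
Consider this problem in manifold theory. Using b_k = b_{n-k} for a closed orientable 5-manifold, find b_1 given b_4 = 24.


Poincare duality for closed orientable n-manifolds: b_k = b_{n-k}.
Here n = 5, so b_1 = b_4 = 24

24


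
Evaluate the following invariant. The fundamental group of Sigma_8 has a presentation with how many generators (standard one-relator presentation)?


Standard presentation: pi_1(Sigma_g) = <a_1,b_1,...,a_g,b_g | [a_1,b_1]...[a_g,b_g] = 1>.
Number of generators = 2g = 2*8 = 16

16


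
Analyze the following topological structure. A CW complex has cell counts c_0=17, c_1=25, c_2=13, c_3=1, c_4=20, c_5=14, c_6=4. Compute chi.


chi = sum_k (-1)^k c_k.
= (-1)^0*17 + (-1)^1*25 + (-1)^2*13 + (-1)^3*1 + (-1)^4*20 + (-1)^5*14 + (-1)^6*4
= (17) + (-25) + (13) + (-1) + (20) + (-14) + (4)
= 14

14


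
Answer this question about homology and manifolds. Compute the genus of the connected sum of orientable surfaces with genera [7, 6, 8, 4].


Genus is additive under connected sum of orientable surfaces.
g = 7 + 6 + 8 + 4 = 25

25


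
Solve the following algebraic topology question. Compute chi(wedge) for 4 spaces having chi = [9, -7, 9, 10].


chi(A v B) = chi(A) + chi(B) - 1 (one point identified).
For 4 spaces: chi = (sum chi_i) - (4 - 1).
sum = 21; chi = 21 - 3 = 18

18


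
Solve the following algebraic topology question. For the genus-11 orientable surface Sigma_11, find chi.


For a closed orientable surface of genus g: chi = 2 - 2g.
Here g = 11.
chi = 2 - 2*11 = 2 - 22 = -20

-20


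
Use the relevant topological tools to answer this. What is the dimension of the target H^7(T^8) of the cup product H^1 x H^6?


Cup product: H^p x H^q -> H^{p+q}; here p+q = 1+6 = 7.
rank H^k(T^n) = C(n,k).
C(8,7) = 8

8


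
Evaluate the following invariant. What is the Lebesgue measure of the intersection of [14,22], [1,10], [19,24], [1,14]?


Intersection = [max(a_i), min(b_i)] = [19, 10].
Since 19 > 10, the intersection is empty.
Length = 0

0


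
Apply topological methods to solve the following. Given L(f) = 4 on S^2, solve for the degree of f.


L(f) = 1 + (-1)^2 deg(f) on S^2.
4 = 1 + (-1)^2 * deg(f)
(-1)^2 * deg(f) = 3
deg(f) = 3

3


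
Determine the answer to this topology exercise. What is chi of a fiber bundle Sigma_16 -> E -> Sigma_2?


For a fiber bundle F -> E -> B (with CW structure): chi(E) = chi(B) * chi(F).
chi(Sigma_2) = -2, chi(Sigma_16) = -30.
chi(E) = (-2) * (-30) = 60

60


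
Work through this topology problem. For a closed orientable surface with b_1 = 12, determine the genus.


For a closed orientable surface: b_1 = 2g.
12 = 2g
g = 12 / 2 = 6

6


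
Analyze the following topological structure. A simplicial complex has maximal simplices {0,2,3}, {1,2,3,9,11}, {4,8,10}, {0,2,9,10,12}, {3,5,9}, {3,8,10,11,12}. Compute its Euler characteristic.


Enumerate all faces; f-vector: f_0=11, f_1=32, f_2=33, f_3=15, f_4=3.
chi = sum (-1)^k f_k = 0

0


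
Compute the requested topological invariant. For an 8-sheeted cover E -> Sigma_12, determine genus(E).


For an n-sheeted cover: chi(E) = n * chi(B).
chi(Sigma_12) = 2 - 2*12 = -22.
chi(E) = 8 * (-22) = -176.
genus(E) = (2 - chi(E))/2 = (2 - (-176))/2 = 178/2 = 89

89


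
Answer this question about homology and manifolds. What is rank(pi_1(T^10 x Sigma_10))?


pi_1(A x B) = pi_1(A) x pi_1(B); rank of abelianization = b_1.
b_1(T^10) = 10, b_1(Sigma_10) = 2*10 = 20.
b_1(product) = 10 + 20 = 30

30


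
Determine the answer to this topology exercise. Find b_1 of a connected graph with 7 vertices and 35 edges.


For a connected graph: rank(pi_1) = b_1 = E - V + 1 = 1 - chi.
chi = V - E = 7 - 35 = -28.
rank = 1 - (-28) = 35 - 7 + 1 = 29

29


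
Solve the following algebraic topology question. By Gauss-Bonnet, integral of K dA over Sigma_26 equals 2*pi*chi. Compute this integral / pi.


Gauss-Bonnet: integral K dA = 2*pi*chi(M).
chi(Sigma_26) = 2 - 2*26 = -50.
(integral K dA)/pi = 2*chi = 2*(-50) = -100

-100


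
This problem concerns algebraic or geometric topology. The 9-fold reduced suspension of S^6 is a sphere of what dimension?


Each suspension raises dimension by 1: Sigma S^n = S^{n+1}.
Sigma^9 S^6 = S^{6+9} = S^15

15


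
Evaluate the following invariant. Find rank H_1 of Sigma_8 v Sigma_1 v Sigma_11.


For a wedge X v Y: reduced H_k(X v Y) = H_k(X) + H_k(Y).
Each Sigma_g contributes b_1 = 2g.
b_1 = 16 + 2 + 22 = 40

40


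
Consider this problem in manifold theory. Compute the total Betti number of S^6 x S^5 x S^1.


Total Betti number is multiplicative under products.
Each S^d (d>=1) has total Betti number 2.
There are 3 sphere factors.
Total = 2^3 = 8

8


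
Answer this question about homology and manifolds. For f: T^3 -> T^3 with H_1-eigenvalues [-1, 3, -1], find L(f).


For a torus self-map: L(f) = det(I - A) where A acts on H_1.
L(f) = (1--1) * (1-3) * (1--1) = 2 * -2 * 2 = -8

-8


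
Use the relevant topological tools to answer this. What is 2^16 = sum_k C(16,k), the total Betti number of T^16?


b_k(T^16) = C(16,k), so the sum over k is sum_k C(16,k) = 2^16.
Total = 2^16 = 65536

65536


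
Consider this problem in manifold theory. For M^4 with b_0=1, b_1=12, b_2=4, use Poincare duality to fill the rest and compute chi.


By Poincare duality b_k = b_{4-k}, so full Betti numbers: b_0=1, b_1=12, b_2=4, b_3=12, b_4=1.
chi = sum (-1)^k b_k = -18

-18


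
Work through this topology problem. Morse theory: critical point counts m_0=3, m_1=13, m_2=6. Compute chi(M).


Morse theory: chi(M) = sum_k (-1)^k m_k where m_k = #(index-k critical points).
= (3) + (-13) + (6) = -4

-4


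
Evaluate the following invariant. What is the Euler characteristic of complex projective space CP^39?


CP^39 has one cell in each even dimension 0, 2, ..., 2*39 (39+1 cells total).
All cells are even-dimensional, so chi = number of cells.
chi = 39 + 1 = 40

40


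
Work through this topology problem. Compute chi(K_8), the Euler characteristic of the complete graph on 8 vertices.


K_8: V = 8, E = C(8,2) = 28.
chi = V - E = 8 - 28 = -20

-20


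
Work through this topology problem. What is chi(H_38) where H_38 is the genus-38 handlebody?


A genus-g handlebody deformation retracts to a wedge of g circles.
chi(vee_g S^1) = 1 - g.
chi(H_38) = 1 - 38 = -37

-37


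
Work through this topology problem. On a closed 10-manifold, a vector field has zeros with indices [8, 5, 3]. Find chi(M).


Poincare-Hopf: chi(M) = sum of indices of zeros.
chi = (8) + (5) + (3) = 16

16


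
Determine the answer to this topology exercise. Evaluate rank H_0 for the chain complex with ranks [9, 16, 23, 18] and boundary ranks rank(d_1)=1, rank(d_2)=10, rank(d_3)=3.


rank H_k = rank(ker d_k) - rank(im d_{k+1}).
rank(ker d_0) = rank(C_0) - rank(d_0) = 9 - 0 = 9.
rank(im d_{0+1}) = 1.
rank H_0 = 9 - 1 = 8

8


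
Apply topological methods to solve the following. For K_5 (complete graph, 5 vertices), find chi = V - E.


K_5: V = 5, E = C(5,2) = 10.
chi = V - E = 5 - 10 = -5

-5


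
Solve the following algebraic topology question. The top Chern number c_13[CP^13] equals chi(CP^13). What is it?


For any closed oriented manifold, <e(TM),[M]> = chi(M).
chi(CP^13) = 13+1 = 14

14


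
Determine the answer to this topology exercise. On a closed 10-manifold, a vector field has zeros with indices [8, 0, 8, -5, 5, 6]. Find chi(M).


Poincare-Hopf: chi(M) = sum of indices of zeros.
chi = (8) + (0) + (8) + (-5) + (5) + (6) = 22

22


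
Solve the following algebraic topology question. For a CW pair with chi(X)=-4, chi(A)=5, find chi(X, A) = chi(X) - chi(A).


Relative Euler characteristic: chi(X, A) = chi(X) - chi(A).
= -4 - (5) = -9

-9


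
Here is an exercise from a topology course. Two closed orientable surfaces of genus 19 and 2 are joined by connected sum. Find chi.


chi(Sigma_19) = 2 - 2*19 = -36
chi(Sigma_2) = 2 - 2*2 = -2
For surfaces: chi(A#B) = chi(A) + chi(B) - 2.
chi = -36 + -2 - 2 = -40

-40


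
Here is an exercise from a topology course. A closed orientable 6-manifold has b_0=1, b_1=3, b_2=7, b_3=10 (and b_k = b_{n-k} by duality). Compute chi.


By Poincare duality b_k = b_{6-k}, so full Betti numbers: b_0=1, b_1=3, b_2=7, b_3=10, b_4=7, b_5=3, b_6=1.
chi = sum (-1)^k b_k = 0

0


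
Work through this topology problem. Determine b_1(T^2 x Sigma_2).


pi_1(A x B) = pi_1(A) x pi_1(B); rank of abelianization = b_1.
b_1(T^2) = 2, b_1(Sigma_2) = 2*2 = 4.
b_1(product) = 2 + 4 = 6

6


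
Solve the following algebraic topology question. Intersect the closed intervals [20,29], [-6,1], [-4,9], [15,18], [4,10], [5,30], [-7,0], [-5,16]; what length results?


Intersection = [max(a_i), min(b_i)] = [20, 0].
Since 20 > 0, the intersection is empty.
Length = 0

0


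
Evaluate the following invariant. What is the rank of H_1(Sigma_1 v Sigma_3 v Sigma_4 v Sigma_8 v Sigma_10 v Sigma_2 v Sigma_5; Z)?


For a wedge X v Y: reduced H_k(X v Y) = H_k(X) + H_k(Y).
Each Sigma_g contributes b_1 = 2g.
b_1 = 2 + 6 + 8 + 16 + 20 + 4 + 10 = 66

66


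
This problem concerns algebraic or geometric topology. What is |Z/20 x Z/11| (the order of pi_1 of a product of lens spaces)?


pi_1(X x Y) = pi_1(X) x pi_1(Y).
pi_1(L(20,1)) = Z/20, pi_1(L(11,1)) = Z/11.
|Z/20 x Z/11| = 20 * 11 = 220

220


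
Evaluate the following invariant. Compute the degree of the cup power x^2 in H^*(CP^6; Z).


|x| = 2 in H^*(CP^n).
|x^2| = 2 * |x| = 2 * 2 = 4

4


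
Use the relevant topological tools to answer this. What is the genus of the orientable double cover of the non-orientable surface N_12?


chi(N_12) = 2 - 12 = -10.
Double cover: chi(Sigma_g) = 2 * chi(N_12) = 2*(-10) = -20.
2 - 2g = -20, so g = (2 - (-20))/2 = 22/2 = 11

11


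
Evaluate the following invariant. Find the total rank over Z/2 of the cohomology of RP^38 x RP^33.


dim H^*(RP^n; Z/2) = n+1 (one Z/2 in each degree 0..n).
Total Betti number is multiplicative.
Total = (38+1) * (33+1) = 39 * 34 = 1326

1326


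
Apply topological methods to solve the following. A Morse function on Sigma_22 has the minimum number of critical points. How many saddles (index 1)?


A perfect Morse function has m_k = b_k.
For Sigma_22: b_0=1, b_1=2g=44, b_2=1.
Saddles m_1 = 2g = 44

44


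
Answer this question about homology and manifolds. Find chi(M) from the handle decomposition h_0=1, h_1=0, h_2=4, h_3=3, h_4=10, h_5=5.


Handles of index k contribute (-1)^k to chi (same as CW cells).
chi = (1) + (0) + (4) + (-3) + (10) + (-5) = 7

7


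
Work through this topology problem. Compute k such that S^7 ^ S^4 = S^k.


S^m ^ S^n = S^{m+n}.
k = 7 + 4 = 11

11


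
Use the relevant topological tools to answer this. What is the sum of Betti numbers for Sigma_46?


For Sigma_46: b_0 = 1, b_1 = 2g = 92, b_2 = 1.
Total = 1 + 92 + 1 = 94

94


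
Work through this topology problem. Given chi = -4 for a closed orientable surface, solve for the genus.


chi = 2 - 2g for closed orientable surfaces.
-4 = 2 - 2g
2g = 2 - (-4) = 6
g = 3

3


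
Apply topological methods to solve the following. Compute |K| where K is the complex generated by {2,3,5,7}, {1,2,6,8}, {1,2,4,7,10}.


Each maximal simplex on m vertices has 2^m - 1 nonempty faces.
Take the union (dedupe shared faces).
Total distinct faces = 55

55


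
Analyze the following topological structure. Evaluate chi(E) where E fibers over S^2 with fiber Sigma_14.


chi(S^2) = 2 (n even), chi(Sigma_14) = 2 - 2*14 = -26.
chi(E) = 2 * (-26) = -52

-52


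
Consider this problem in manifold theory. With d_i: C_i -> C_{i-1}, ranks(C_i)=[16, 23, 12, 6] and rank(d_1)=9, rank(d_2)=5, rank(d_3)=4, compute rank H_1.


rank H_k = rank(ker d_k) - rank(im d_{k+1}).
rank(ker d_1) = rank(C_1) - rank(d_1) = 23 - 9 = 14.
rank(im d_{1+1}) = 5.
rank H_1 = 14 - 5 = 9

9


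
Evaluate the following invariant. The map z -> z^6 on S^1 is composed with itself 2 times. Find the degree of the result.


deg(f) = 6. Degree is multiplicative: deg(f^2) = (deg f)^2.
deg(f^2) = (6)^2 = 36

36


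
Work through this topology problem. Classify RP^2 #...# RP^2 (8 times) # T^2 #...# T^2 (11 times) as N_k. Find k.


Since a >= 1, the sum is non-orientable; each T^2 can be replaced by RP^2 # RP^2 (since T^2#RP^2 = 3RP^2).
Total crosscaps k = 8 + 2*11 = 30.
Check via chi: chi = 8*1 + 11*0 - (8+11-1)*2 = -28 = 2 - k = -28. Consistent.

30


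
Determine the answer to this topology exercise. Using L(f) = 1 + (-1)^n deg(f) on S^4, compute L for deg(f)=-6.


On S^4: L(f) = tr(f_0*) + (-1)^4 tr(f_4*) = 1 + (-1)^4 * deg(f).
L(f) = 1 + (-1)^4 * -6 = 1 + -6 = -5

-5


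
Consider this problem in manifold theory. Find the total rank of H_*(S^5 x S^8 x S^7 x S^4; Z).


Total Betti number is multiplicative under products.
Each S^d (d>=1) has total Betti number 2.
There are 4 sphere factors.
Total = 2^4 = 16

16


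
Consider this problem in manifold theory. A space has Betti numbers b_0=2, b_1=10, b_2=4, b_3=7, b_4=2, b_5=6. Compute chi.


chi = sum_k (-1)^k b_k.
= (2) + (-10) + (4) + (-7) + (2) + (-6)
= -15

-15


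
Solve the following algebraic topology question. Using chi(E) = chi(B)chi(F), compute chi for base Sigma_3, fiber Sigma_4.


For a fiber bundle F -> E -> B (with CW structure): chi(E) = chi(B) * chi(F).
chi(Sigma_3) = -4, chi(Sigma_4) = -6.
chi(E) = (-4) * (-6) = 24

24


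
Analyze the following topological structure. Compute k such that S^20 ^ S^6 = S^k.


S^m ^ S^n = S^{m+n}.
k = 20 + 6 = 26

26


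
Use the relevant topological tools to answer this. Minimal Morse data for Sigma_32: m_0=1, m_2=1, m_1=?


A perfect Morse function has m_k = b_k.
For Sigma_32: b_0=1, b_1=2g=64, b_2=1.
Saddles m_1 = 2g = 64

64


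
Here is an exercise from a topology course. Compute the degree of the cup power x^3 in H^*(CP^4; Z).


|x| = 2 in H^*(CP^n).
|x^3| = 3 * |x| = 3 * 2 = 6

6


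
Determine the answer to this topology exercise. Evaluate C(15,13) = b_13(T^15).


By the Kunneth formula, b_k(T^n) = C(n,k).
b_13(T^15) = C(15,13).
C(15,13) = 15!/(13!*2!) = 105

105


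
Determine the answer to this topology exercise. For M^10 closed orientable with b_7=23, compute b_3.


Poincare duality for closed orientable n-manifolds: b_k = b_{n-k}.
Here n = 10, so b_3 = b_7 = 23

23


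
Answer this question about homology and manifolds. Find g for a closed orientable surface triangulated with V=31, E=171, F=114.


chi = V - E + F = 31 - 171 + 114 = -26
For orientable closed surface: chi = 2 - 2g, so g = (2 - chi)/2.
g = (2 - (-26)) / 2 = 28 / 2 = 14

14


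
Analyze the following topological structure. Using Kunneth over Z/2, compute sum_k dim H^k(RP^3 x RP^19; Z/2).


dim H^*(RP^n; Z/2) = n+1 (one Z/2 in each degree 0..n).
Total Betti number is multiplicative.
Total = (3+1) * (19+1) = 4 * 20 = 80

80


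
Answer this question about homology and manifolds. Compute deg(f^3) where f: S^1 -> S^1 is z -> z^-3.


deg(f) = -3. Degree is multiplicative: deg(f^3) = (deg f)^3.
deg(f^3) = (-3)^3 = -27

-27


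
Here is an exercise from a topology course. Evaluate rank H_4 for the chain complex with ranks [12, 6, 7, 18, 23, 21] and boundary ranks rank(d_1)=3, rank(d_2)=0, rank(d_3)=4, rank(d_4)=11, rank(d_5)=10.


rank H_k = rank(ker d_k) - rank(im d_{k+1}).
rank(ker d_4) = rank(C_4) - rank(d_4) = 23 - 11 = 12.
rank(im d_{4+1}) = 10.
rank H_4 = 12 - 10 = 2

2


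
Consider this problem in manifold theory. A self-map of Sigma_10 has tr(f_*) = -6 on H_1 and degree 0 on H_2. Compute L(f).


L(f) = tr(f_0*) - tr(f_1*) + tr(f_2*).
= 1 - (-6) + (0)
= 7

7


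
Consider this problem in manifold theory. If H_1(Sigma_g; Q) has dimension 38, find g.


For a closed orientable surface: b_1 = 2g.
38 = 2g
g = 38 / 2 = 19

19


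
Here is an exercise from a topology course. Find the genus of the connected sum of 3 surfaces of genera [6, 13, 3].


Genus is additive under connected sum of orientable surfaces.
g = 6 + 13 + 3 = 22

22


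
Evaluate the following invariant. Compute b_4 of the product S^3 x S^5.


Each S^d has Poincare polynomial 1 + t^d.
The product S^3 x S^5 has Poincare polynomial prod(1+t^d_i).
Expanding: b_0=1, b_3=1, b_5=1, b_8=1.
b_4 = 0

0


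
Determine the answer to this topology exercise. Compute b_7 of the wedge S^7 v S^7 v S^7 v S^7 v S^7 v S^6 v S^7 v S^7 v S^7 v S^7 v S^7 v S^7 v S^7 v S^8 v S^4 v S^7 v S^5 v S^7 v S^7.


For a wedge of spheres, H_k (k>0) is free on one generator per sphere of dimension k.
Spheres of dimension 7: count = 15.
b_7 = 15

15


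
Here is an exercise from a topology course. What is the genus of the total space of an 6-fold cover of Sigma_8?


For an n-sheeted cover: chi(E) = n * chi(B).
chi(Sigma_8) = 2 - 2*8 = -14.
chi(E) = 6 * (-14) = -84.
genus(E) = (2 - chi(E))/2 = (2 - (-84))/2 = 86/2 = 43

43


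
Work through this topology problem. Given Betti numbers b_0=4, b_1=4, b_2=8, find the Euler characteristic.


chi = sum_k (-1)^k b_k.
= (4) + (-4) + (8)
= 8

8


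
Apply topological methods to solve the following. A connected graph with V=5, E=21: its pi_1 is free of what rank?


For a connected graph: rank(pi_1) = b_1 = E - V + 1 = 1 - chi.
chi = V - E = 5 - 21 = -16.
rank = 1 - (-16) = 21 - 5 + 1 = 17

17


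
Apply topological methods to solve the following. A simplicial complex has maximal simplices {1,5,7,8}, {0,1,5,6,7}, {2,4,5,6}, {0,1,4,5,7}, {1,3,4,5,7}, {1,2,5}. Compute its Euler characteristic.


Enumerate all faces; f-vector: f_0=9, f_1=26, f_2=30, f_3=15, f_4=3.
chi = sum (-1)^k f_k = 1

1


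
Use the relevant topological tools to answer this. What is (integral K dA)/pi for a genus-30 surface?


Gauss-Bonnet: integral K dA = 2*pi*chi(M).
chi(Sigma_30) = 2 - 2*30 = -58.
(integral K dA)/pi = 2*chi = 2*(-58) = -116

-116


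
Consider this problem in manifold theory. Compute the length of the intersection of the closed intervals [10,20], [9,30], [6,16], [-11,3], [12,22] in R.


Intersection = [max(a_i), min(b_i)] = [12, 3].
Since 12 > 3, the intersection is empty.
Length = 0

0


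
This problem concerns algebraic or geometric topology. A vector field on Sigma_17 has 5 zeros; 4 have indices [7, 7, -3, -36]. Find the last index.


Poincare-Hopf: sum of indices = chi(M).
chi(Sigma_17) = 2 - 2*17 = -32.
Sum of known indices = -25.
x = chi - (sum known) = -32 - (-25) = -7

-7


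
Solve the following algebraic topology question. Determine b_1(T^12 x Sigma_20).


pi_1(A x B) = pi_1(A) x pi_1(B); rank of abelianization = b_1.
b_1(T^12) = 12, b_1(Sigma_20) = 2*20 = 40.
b_1(product) = 12 + 40 = 52

52
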